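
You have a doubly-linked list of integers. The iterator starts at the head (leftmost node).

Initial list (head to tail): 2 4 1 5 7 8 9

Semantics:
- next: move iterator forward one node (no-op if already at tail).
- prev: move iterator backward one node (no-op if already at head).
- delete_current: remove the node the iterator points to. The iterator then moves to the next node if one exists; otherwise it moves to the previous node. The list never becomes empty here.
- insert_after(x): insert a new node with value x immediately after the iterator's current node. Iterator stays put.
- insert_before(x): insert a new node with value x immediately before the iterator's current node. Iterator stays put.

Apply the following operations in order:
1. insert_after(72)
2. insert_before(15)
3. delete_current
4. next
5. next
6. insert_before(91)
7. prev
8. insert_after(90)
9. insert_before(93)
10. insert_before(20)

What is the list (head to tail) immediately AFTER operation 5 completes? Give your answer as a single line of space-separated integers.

Answer: 15 72 4 1 5 7 8 9

Derivation:
After 1 (insert_after(72)): list=[2, 72, 4, 1, 5, 7, 8, 9] cursor@2
After 2 (insert_before(15)): list=[15, 2, 72, 4, 1, 5, 7, 8, 9] cursor@2
After 3 (delete_current): list=[15, 72, 4, 1, 5, 7, 8, 9] cursor@72
After 4 (next): list=[15, 72, 4, 1, 5, 7, 8, 9] cursor@4
After 5 (next): list=[15, 72, 4, 1, 5, 7, 8, 9] cursor@1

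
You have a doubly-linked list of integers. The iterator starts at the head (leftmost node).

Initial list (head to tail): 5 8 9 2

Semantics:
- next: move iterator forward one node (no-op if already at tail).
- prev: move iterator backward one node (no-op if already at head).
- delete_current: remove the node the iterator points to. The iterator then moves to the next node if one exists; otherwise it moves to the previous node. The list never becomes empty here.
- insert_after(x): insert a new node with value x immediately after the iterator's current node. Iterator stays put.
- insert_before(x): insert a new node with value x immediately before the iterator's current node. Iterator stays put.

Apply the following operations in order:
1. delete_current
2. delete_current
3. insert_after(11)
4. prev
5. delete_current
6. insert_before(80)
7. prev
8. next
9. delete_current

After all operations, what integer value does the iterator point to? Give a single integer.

After 1 (delete_current): list=[8, 9, 2] cursor@8
After 2 (delete_current): list=[9, 2] cursor@9
After 3 (insert_after(11)): list=[9, 11, 2] cursor@9
After 4 (prev): list=[9, 11, 2] cursor@9
After 5 (delete_current): list=[11, 2] cursor@11
After 6 (insert_before(80)): list=[80, 11, 2] cursor@11
After 7 (prev): list=[80, 11, 2] cursor@80
After 8 (next): list=[80, 11, 2] cursor@11
After 9 (delete_current): list=[80, 2] cursor@2

Answer: 2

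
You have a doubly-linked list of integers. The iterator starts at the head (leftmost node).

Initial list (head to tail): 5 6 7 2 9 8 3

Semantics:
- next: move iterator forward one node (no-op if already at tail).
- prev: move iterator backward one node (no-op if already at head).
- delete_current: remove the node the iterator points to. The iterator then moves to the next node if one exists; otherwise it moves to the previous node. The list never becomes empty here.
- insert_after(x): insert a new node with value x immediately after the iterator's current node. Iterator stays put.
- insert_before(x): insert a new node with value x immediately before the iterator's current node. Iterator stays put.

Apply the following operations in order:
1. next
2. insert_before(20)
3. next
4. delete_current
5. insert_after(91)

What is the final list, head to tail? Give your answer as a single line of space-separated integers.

After 1 (next): list=[5, 6, 7, 2, 9, 8, 3] cursor@6
After 2 (insert_before(20)): list=[5, 20, 6, 7, 2, 9, 8, 3] cursor@6
After 3 (next): list=[5, 20, 6, 7, 2, 9, 8, 3] cursor@7
After 4 (delete_current): list=[5, 20, 6, 2, 9, 8, 3] cursor@2
After 5 (insert_after(91)): list=[5, 20, 6, 2, 91, 9, 8, 3] cursor@2

Answer: 5 20 6 2 91 9 8 3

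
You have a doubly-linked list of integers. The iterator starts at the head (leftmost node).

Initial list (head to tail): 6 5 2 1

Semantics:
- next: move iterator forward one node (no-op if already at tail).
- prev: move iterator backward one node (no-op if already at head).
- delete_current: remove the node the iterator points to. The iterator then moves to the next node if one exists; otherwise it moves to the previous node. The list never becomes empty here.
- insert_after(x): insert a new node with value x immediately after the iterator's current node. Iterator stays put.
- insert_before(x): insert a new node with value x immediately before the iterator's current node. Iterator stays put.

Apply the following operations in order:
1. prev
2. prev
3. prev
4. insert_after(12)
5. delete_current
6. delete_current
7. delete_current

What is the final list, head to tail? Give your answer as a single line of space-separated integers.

Answer: 2 1

Derivation:
After 1 (prev): list=[6, 5, 2, 1] cursor@6
After 2 (prev): list=[6, 5, 2, 1] cursor@6
After 3 (prev): list=[6, 5, 2, 1] cursor@6
After 4 (insert_after(12)): list=[6, 12, 5, 2, 1] cursor@6
After 5 (delete_current): list=[12, 5, 2, 1] cursor@12
After 6 (delete_current): list=[5, 2, 1] cursor@5
After 7 (delete_current): list=[2, 1] cursor@2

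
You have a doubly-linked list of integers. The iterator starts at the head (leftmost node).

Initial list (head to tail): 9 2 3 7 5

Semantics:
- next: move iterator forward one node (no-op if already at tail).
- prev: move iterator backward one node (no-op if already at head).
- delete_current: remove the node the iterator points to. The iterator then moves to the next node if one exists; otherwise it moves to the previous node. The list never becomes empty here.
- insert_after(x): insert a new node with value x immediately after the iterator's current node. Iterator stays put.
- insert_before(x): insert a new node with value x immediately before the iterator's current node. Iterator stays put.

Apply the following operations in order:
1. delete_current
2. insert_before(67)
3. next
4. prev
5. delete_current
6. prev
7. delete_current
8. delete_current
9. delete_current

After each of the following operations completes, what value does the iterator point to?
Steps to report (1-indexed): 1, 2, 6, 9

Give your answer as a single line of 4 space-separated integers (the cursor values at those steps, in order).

After 1 (delete_current): list=[2, 3, 7, 5] cursor@2
After 2 (insert_before(67)): list=[67, 2, 3, 7, 5] cursor@2
After 3 (next): list=[67, 2, 3, 7, 5] cursor@3
After 4 (prev): list=[67, 2, 3, 7, 5] cursor@2
After 5 (delete_current): list=[67, 3, 7, 5] cursor@3
After 6 (prev): list=[67, 3, 7, 5] cursor@67
After 7 (delete_current): list=[3, 7, 5] cursor@3
After 8 (delete_current): list=[7, 5] cursor@7
After 9 (delete_current): list=[5] cursor@5

Answer: 2 2 67 5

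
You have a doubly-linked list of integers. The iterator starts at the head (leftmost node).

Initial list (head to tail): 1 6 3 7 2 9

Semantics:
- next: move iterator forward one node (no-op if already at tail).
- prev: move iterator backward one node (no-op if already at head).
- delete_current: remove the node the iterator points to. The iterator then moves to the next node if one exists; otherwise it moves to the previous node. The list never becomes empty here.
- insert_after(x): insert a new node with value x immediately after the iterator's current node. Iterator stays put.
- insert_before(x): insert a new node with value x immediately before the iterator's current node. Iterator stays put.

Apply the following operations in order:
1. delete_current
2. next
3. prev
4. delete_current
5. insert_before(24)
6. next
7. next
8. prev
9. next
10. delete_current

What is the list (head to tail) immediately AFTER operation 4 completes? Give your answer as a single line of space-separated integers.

After 1 (delete_current): list=[6, 3, 7, 2, 9] cursor@6
After 2 (next): list=[6, 3, 7, 2, 9] cursor@3
After 3 (prev): list=[6, 3, 7, 2, 9] cursor@6
After 4 (delete_current): list=[3, 7, 2, 9] cursor@3

Answer: 3 7 2 9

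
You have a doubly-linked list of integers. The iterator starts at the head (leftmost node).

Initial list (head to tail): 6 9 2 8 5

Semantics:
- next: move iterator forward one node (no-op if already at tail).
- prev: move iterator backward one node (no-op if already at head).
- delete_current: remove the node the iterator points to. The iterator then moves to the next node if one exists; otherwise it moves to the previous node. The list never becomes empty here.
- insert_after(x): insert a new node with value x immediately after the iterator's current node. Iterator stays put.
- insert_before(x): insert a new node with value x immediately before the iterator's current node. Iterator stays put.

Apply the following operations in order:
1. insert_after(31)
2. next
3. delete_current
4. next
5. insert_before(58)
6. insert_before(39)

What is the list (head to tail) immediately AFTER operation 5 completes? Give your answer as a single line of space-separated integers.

Answer: 6 9 58 2 8 5

Derivation:
After 1 (insert_after(31)): list=[6, 31, 9, 2, 8, 5] cursor@6
After 2 (next): list=[6, 31, 9, 2, 8, 5] cursor@31
After 3 (delete_current): list=[6, 9, 2, 8, 5] cursor@9
After 4 (next): list=[6, 9, 2, 8, 5] cursor@2
After 5 (insert_before(58)): list=[6, 9, 58, 2, 8, 5] cursor@2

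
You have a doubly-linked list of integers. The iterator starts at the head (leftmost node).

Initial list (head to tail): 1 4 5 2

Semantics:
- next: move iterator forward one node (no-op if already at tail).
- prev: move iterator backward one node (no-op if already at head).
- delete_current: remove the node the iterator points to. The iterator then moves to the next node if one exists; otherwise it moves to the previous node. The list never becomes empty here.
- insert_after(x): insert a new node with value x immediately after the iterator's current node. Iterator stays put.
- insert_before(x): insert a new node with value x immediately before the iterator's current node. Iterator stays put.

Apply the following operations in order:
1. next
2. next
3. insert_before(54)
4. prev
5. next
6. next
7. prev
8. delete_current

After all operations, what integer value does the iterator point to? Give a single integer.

After 1 (next): list=[1, 4, 5, 2] cursor@4
After 2 (next): list=[1, 4, 5, 2] cursor@5
After 3 (insert_before(54)): list=[1, 4, 54, 5, 2] cursor@5
After 4 (prev): list=[1, 4, 54, 5, 2] cursor@54
After 5 (next): list=[1, 4, 54, 5, 2] cursor@5
After 6 (next): list=[1, 4, 54, 5, 2] cursor@2
After 7 (prev): list=[1, 4, 54, 5, 2] cursor@5
After 8 (delete_current): list=[1, 4, 54, 2] cursor@2

Answer: 2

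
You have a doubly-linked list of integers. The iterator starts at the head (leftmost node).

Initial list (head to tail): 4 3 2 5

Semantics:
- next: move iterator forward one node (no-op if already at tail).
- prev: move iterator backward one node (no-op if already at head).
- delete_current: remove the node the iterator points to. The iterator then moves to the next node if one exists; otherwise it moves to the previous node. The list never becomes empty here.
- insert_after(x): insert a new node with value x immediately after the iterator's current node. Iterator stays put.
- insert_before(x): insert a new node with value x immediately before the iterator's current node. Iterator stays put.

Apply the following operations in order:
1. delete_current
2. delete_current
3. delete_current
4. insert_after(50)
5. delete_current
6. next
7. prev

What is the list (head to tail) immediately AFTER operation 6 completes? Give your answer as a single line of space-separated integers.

After 1 (delete_current): list=[3, 2, 5] cursor@3
After 2 (delete_current): list=[2, 5] cursor@2
After 3 (delete_current): list=[5] cursor@5
After 4 (insert_after(50)): list=[5, 50] cursor@5
After 5 (delete_current): list=[50] cursor@50
After 6 (next): list=[50] cursor@50

Answer: 50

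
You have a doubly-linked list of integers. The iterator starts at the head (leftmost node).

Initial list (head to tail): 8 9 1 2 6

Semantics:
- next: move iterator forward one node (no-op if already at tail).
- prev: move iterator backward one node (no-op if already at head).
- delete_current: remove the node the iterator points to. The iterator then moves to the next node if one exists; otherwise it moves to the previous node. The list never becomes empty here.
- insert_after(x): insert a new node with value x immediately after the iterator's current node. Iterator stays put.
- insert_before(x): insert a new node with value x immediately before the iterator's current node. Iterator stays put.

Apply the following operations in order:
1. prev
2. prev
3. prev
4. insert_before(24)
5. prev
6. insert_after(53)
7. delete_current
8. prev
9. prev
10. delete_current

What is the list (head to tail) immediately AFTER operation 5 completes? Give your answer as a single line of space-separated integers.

After 1 (prev): list=[8, 9, 1, 2, 6] cursor@8
After 2 (prev): list=[8, 9, 1, 2, 6] cursor@8
After 3 (prev): list=[8, 9, 1, 2, 6] cursor@8
After 4 (insert_before(24)): list=[24, 8, 9, 1, 2, 6] cursor@8
After 5 (prev): list=[24, 8, 9, 1, 2, 6] cursor@24

Answer: 24 8 9 1 2 6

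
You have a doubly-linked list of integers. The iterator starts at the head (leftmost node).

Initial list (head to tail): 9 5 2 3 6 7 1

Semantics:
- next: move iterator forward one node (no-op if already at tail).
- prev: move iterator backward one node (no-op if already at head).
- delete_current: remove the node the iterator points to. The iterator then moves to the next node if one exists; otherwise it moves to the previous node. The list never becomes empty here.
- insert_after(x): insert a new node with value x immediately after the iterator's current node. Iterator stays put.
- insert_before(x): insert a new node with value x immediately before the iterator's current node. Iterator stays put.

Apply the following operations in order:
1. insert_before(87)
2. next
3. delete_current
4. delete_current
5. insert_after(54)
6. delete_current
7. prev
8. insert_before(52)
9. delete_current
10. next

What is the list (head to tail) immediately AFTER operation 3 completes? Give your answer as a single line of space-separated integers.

After 1 (insert_before(87)): list=[87, 9, 5, 2, 3, 6, 7, 1] cursor@9
After 2 (next): list=[87, 9, 5, 2, 3, 6, 7, 1] cursor@5
After 3 (delete_current): list=[87, 9, 2, 3, 6, 7, 1] cursor@2

Answer: 87 9 2 3 6 7 1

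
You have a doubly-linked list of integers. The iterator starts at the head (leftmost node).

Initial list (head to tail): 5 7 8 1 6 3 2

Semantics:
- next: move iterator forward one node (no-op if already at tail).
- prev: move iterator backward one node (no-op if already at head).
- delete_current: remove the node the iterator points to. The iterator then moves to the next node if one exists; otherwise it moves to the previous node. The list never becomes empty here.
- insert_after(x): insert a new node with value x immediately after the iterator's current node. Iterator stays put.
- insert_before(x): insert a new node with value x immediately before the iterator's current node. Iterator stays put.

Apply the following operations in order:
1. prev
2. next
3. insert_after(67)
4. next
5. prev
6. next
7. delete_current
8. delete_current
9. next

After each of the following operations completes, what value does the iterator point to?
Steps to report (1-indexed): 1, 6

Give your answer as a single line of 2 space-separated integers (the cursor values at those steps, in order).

Answer: 5 67

Derivation:
After 1 (prev): list=[5, 7, 8, 1, 6, 3, 2] cursor@5
After 2 (next): list=[5, 7, 8, 1, 6, 3, 2] cursor@7
After 3 (insert_after(67)): list=[5, 7, 67, 8, 1, 6, 3, 2] cursor@7
After 4 (next): list=[5, 7, 67, 8, 1, 6, 3, 2] cursor@67
After 5 (prev): list=[5, 7, 67, 8, 1, 6, 3, 2] cursor@7
After 6 (next): list=[5, 7, 67, 8, 1, 6, 3, 2] cursor@67
After 7 (delete_current): list=[5, 7, 8, 1, 6, 3, 2] cursor@8
After 8 (delete_current): list=[5, 7, 1, 6, 3, 2] cursor@1
After 9 (next): list=[5, 7, 1, 6, 3, 2] cursor@6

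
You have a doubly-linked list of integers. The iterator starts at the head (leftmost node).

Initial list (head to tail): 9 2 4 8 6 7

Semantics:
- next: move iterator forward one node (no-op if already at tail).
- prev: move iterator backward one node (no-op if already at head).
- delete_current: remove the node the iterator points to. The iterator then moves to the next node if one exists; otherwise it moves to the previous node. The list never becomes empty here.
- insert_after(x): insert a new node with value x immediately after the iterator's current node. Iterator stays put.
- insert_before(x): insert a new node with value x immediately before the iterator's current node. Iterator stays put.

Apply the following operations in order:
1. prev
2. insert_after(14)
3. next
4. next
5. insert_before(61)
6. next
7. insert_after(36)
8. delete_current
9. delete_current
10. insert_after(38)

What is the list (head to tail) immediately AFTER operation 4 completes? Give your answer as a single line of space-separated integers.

After 1 (prev): list=[9, 2, 4, 8, 6, 7] cursor@9
After 2 (insert_after(14)): list=[9, 14, 2, 4, 8, 6, 7] cursor@9
After 3 (next): list=[9, 14, 2, 4, 8, 6, 7] cursor@14
After 4 (next): list=[9, 14, 2, 4, 8, 6, 7] cursor@2

Answer: 9 14 2 4 8 6 7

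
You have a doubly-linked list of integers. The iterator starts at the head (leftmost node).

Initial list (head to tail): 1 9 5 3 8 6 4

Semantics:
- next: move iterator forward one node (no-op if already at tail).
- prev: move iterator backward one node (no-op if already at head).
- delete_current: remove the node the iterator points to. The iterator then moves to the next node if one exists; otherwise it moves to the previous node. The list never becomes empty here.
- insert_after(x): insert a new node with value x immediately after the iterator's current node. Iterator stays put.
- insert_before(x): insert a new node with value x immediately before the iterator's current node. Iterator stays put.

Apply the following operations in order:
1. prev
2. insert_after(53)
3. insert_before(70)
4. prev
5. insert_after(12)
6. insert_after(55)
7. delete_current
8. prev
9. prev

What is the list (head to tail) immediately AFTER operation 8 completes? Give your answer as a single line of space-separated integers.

Answer: 55 12 1 53 9 5 3 8 6 4

Derivation:
After 1 (prev): list=[1, 9, 5, 3, 8, 6, 4] cursor@1
After 2 (insert_after(53)): list=[1, 53, 9, 5, 3, 8, 6, 4] cursor@1
After 3 (insert_before(70)): list=[70, 1, 53, 9, 5, 3, 8, 6, 4] cursor@1
After 4 (prev): list=[70, 1, 53, 9, 5, 3, 8, 6, 4] cursor@70
After 5 (insert_after(12)): list=[70, 12, 1, 53, 9, 5, 3, 8, 6, 4] cursor@70
After 6 (insert_after(55)): list=[70, 55, 12, 1, 53, 9, 5, 3, 8, 6, 4] cursor@70
After 7 (delete_current): list=[55, 12, 1, 53, 9, 5, 3, 8, 6, 4] cursor@55
After 8 (prev): list=[55, 12, 1, 53, 9, 5, 3, 8, 6, 4] cursor@55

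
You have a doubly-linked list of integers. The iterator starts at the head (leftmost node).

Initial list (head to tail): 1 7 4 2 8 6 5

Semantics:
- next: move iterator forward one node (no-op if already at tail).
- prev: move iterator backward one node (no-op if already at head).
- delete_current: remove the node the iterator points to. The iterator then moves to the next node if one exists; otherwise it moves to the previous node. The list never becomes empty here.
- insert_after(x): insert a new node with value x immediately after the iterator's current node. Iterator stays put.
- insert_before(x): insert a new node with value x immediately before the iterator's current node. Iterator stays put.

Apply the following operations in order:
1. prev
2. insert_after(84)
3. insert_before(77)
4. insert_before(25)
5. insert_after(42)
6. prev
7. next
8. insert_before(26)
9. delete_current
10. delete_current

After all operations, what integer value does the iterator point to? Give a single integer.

After 1 (prev): list=[1, 7, 4, 2, 8, 6, 5] cursor@1
After 2 (insert_after(84)): list=[1, 84, 7, 4, 2, 8, 6, 5] cursor@1
After 3 (insert_before(77)): list=[77, 1, 84, 7, 4, 2, 8, 6, 5] cursor@1
After 4 (insert_before(25)): list=[77, 25, 1, 84, 7, 4, 2, 8, 6, 5] cursor@1
After 5 (insert_after(42)): list=[77, 25, 1, 42, 84, 7, 4, 2, 8, 6, 5] cursor@1
After 6 (prev): list=[77, 25, 1, 42, 84, 7, 4, 2, 8, 6, 5] cursor@25
After 7 (next): list=[77, 25, 1, 42, 84, 7, 4, 2, 8, 6, 5] cursor@1
After 8 (insert_before(26)): list=[77, 25, 26, 1, 42, 84, 7, 4, 2, 8, 6, 5] cursor@1
After 9 (delete_current): list=[77, 25, 26, 42, 84, 7, 4, 2, 8, 6, 5] cursor@42
After 10 (delete_current): list=[77, 25, 26, 84, 7, 4, 2, 8, 6, 5] cursor@84

Answer: 84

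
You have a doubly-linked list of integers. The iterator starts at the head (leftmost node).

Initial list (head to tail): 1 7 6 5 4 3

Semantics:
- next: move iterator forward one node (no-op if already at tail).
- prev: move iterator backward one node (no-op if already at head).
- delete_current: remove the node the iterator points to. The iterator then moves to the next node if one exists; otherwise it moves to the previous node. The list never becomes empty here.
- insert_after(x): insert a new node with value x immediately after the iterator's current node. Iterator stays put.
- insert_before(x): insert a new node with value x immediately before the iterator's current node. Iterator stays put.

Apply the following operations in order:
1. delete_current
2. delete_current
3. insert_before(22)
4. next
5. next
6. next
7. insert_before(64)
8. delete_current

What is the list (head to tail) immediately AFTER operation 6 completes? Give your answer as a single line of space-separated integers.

After 1 (delete_current): list=[7, 6, 5, 4, 3] cursor@7
After 2 (delete_current): list=[6, 5, 4, 3] cursor@6
After 3 (insert_before(22)): list=[22, 6, 5, 4, 3] cursor@6
After 4 (next): list=[22, 6, 5, 4, 3] cursor@5
After 5 (next): list=[22, 6, 5, 4, 3] cursor@4
After 6 (next): list=[22, 6, 5, 4, 3] cursor@3

Answer: 22 6 5 4 3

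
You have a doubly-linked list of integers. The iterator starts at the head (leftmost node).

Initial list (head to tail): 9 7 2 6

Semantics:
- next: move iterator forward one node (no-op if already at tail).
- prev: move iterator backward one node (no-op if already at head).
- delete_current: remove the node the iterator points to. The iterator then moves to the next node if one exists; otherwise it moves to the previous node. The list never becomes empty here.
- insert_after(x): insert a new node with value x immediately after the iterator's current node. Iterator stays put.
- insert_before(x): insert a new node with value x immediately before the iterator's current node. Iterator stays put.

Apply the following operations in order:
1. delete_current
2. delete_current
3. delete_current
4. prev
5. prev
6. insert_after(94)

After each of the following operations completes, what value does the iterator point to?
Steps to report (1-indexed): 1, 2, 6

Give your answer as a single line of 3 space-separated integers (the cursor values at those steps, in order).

After 1 (delete_current): list=[7, 2, 6] cursor@7
After 2 (delete_current): list=[2, 6] cursor@2
After 3 (delete_current): list=[6] cursor@6
After 4 (prev): list=[6] cursor@6
After 5 (prev): list=[6] cursor@6
After 6 (insert_after(94)): list=[6, 94] cursor@6

Answer: 7 2 6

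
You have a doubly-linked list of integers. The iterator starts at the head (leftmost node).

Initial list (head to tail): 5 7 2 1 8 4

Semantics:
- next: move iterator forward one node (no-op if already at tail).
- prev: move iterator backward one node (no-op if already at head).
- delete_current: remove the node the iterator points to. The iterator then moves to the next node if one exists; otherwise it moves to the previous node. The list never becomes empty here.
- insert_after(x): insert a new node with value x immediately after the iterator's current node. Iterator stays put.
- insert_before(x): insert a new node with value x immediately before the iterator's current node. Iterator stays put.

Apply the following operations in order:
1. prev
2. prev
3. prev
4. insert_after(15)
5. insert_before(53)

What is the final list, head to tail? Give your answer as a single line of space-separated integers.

After 1 (prev): list=[5, 7, 2, 1, 8, 4] cursor@5
After 2 (prev): list=[5, 7, 2, 1, 8, 4] cursor@5
After 3 (prev): list=[5, 7, 2, 1, 8, 4] cursor@5
After 4 (insert_after(15)): list=[5, 15, 7, 2, 1, 8, 4] cursor@5
After 5 (insert_before(53)): list=[53, 5, 15, 7, 2, 1, 8, 4] cursor@5

Answer: 53 5 15 7 2 1 8 4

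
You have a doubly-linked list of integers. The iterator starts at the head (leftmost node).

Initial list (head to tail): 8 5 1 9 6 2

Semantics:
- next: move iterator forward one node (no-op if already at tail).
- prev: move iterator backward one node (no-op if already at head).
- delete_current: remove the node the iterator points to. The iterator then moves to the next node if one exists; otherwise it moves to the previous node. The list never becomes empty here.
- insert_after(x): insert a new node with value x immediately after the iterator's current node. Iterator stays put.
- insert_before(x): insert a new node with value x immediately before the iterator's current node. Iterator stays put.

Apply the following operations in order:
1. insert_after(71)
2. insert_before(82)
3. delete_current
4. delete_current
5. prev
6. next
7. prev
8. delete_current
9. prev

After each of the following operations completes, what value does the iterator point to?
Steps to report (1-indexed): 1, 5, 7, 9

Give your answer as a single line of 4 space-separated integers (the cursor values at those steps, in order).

Answer: 8 82 82 5

Derivation:
After 1 (insert_after(71)): list=[8, 71, 5, 1, 9, 6, 2] cursor@8
After 2 (insert_before(82)): list=[82, 8, 71, 5, 1, 9, 6, 2] cursor@8
After 3 (delete_current): list=[82, 71, 5, 1, 9, 6, 2] cursor@71
After 4 (delete_current): list=[82, 5, 1, 9, 6, 2] cursor@5
After 5 (prev): list=[82, 5, 1, 9, 6, 2] cursor@82
After 6 (next): list=[82, 5, 1, 9, 6, 2] cursor@5
After 7 (prev): list=[82, 5, 1, 9, 6, 2] cursor@82
After 8 (delete_current): list=[5, 1, 9, 6, 2] cursor@5
After 9 (prev): list=[5, 1, 9, 6, 2] cursor@5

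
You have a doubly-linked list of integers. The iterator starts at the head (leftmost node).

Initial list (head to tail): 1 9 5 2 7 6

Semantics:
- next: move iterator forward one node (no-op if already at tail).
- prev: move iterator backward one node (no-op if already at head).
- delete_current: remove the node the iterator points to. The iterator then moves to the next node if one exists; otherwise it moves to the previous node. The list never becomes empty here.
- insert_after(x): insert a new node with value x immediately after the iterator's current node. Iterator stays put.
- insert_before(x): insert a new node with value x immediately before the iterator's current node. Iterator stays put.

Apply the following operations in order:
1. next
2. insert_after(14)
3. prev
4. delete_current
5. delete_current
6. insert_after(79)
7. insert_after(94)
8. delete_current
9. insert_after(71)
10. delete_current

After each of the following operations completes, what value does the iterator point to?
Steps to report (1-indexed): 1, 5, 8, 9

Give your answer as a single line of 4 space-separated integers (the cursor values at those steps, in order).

Answer: 9 14 94 94

Derivation:
After 1 (next): list=[1, 9, 5, 2, 7, 6] cursor@9
After 2 (insert_after(14)): list=[1, 9, 14, 5, 2, 7, 6] cursor@9
After 3 (prev): list=[1, 9, 14, 5, 2, 7, 6] cursor@1
After 4 (delete_current): list=[9, 14, 5, 2, 7, 6] cursor@9
After 5 (delete_current): list=[14, 5, 2, 7, 6] cursor@14
After 6 (insert_after(79)): list=[14, 79, 5, 2, 7, 6] cursor@14
After 7 (insert_after(94)): list=[14, 94, 79, 5, 2, 7, 6] cursor@14
After 8 (delete_current): list=[94, 79, 5, 2, 7, 6] cursor@94
After 9 (insert_after(71)): list=[94, 71, 79, 5, 2, 7, 6] cursor@94
After 10 (delete_current): list=[71, 79, 5, 2, 7, 6] cursor@71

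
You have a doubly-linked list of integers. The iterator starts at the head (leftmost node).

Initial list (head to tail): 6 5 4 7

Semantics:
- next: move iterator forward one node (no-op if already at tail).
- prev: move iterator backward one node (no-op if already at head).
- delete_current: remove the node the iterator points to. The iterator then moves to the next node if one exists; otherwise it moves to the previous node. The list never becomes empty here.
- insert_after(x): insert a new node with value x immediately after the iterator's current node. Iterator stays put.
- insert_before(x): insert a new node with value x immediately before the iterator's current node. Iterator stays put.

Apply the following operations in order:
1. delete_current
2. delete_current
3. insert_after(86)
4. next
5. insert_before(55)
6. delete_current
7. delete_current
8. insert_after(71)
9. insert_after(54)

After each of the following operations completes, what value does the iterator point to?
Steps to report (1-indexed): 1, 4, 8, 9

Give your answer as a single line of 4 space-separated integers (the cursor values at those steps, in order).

Answer: 5 86 55 55

Derivation:
After 1 (delete_current): list=[5, 4, 7] cursor@5
After 2 (delete_current): list=[4, 7] cursor@4
After 3 (insert_after(86)): list=[4, 86, 7] cursor@4
After 4 (next): list=[4, 86, 7] cursor@86
After 5 (insert_before(55)): list=[4, 55, 86, 7] cursor@86
After 6 (delete_current): list=[4, 55, 7] cursor@7
After 7 (delete_current): list=[4, 55] cursor@55
After 8 (insert_after(71)): list=[4, 55, 71] cursor@55
After 9 (insert_after(54)): list=[4, 55, 54, 71] cursor@55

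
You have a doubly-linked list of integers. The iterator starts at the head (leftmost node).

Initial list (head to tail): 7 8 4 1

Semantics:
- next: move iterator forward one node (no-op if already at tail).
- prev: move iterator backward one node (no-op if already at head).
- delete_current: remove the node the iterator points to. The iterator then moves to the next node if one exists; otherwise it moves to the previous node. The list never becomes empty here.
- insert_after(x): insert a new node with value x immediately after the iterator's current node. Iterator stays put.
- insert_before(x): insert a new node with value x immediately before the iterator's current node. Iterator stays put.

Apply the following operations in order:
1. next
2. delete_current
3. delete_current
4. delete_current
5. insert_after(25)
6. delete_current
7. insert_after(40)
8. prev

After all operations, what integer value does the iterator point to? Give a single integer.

After 1 (next): list=[7, 8, 4, 1] cursor@8
After 2 (delete_current): list=[7, 4, 1] cursor@4
After 3 (delete_current): list=[7, 1] cursor@1
After 4 (delete_current): list=[7] cursor@7
After 5 (insert_after(25)): list=[7, 25] cursor@7
After 6 (delete_current): list=[25] cursor@25
After 7 (insert_after(40)): list=[25, 40] cursor@25
After 8 (prev): list=[25, 40] cursor@25

Answer: 25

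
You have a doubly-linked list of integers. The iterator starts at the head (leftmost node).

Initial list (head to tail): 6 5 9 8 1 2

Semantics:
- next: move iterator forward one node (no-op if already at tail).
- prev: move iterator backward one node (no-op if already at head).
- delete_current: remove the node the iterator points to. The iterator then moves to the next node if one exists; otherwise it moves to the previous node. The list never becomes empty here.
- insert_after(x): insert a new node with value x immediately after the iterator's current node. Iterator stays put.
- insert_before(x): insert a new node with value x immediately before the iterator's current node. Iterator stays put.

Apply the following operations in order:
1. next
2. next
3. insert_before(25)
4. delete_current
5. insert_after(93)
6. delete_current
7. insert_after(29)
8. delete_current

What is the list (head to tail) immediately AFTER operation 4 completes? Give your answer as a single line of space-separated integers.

After 1 (next): list=[6, 5, 9, 8, 1, 2] cursor@5
After 2 (next): list=[6, 5, 9, 8, 1, 2] cursor@9
After 3 (insert_before(25)): list=[6, 5, 25, 9, 8, 1, 2] cursor@9
After 4 (delete_current): list=[6, 5, 25, 8, 1, 2] cursor@8

Answer: 6 5 25 8 1 2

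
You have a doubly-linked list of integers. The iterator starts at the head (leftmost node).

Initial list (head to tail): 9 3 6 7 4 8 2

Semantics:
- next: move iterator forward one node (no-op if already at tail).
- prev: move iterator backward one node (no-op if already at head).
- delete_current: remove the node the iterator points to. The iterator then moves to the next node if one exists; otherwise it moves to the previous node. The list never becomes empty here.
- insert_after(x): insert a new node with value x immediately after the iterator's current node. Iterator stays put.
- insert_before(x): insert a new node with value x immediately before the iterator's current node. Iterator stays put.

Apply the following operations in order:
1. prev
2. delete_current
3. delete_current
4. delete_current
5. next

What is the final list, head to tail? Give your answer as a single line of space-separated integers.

Answer: 7 4 8 2

Derivation:
After 1 (prev): list=[9, 3, 6, 7, 4, 8, 2] cursor@9
After 2 (delete_current): list=[3, 6, 7, 4, 8, 2] cursor@3
After 3 (delete_current): list=[6, 7, 4, 8, 2] cursor@6
After 4 (delete_current): list=[7, 4, 8, 2] cursor@7
After 5 (next): list=[7, 4, 8, 2] cursor@4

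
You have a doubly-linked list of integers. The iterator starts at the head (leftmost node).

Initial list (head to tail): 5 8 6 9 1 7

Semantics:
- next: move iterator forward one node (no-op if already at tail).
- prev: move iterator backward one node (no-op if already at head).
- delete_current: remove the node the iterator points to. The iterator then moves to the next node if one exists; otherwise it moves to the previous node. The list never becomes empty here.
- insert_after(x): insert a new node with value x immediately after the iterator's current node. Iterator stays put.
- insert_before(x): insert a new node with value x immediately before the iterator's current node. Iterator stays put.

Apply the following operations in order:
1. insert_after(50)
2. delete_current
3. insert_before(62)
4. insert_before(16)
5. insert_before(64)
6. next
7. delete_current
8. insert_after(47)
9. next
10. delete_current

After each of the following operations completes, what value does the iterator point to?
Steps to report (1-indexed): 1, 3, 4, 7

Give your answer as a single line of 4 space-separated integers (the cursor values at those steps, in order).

Answer: 5 50 50 6

Derivation:
After 1 (insert_after(50)): list=[5, 50, 8, 6, 9, 1, 7] cursor@5
After 2 (delete_current): list=[50, 8, 6, 9, 1, 7] cursor@50
After 3 (insert_before(62)): list=[62, 50, 8, 6, 9, 1, 7] cursor@50
After 4 (insert_before(16)): list=[62, 16, 50, 8, 6, 9, 1, 7] cursor@50
After 5 (insert_before(64)): list=[62, 16, 64, 50, 8, 6, 9, 1, 7] cursor@50
After 6 (next): list=[62, 16, 64, 50, 8, 6, 9, 1, 7] cursor@8
After 7 (delete_current): list=[62, 16, 64, 50, 6, 9, 1, 7] cursor@6
After 8 (insert_after(47)): list=[62, 16, 64, 50, 6, 47, 9, 1, 7] cursor@6
After 9 (next): list=[62, 16, 64, 50, 6, 47, 9, 1, 7] cursor@47
After 10 (delete_current): list=[62, 16, 64, 50, 6, 9, 1, 7] cursor@9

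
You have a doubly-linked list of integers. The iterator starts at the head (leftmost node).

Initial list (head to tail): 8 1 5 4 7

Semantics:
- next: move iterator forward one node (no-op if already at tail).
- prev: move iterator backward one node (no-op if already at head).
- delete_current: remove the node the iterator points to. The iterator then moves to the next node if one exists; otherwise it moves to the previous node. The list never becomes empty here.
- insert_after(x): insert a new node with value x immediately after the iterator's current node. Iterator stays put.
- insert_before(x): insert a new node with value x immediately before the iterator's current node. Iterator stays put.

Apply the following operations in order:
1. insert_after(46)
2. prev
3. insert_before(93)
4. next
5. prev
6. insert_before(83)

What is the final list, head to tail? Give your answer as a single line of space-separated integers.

Answer: 93 83 8 46 1 5 4 7

Derivation:
After 1 (insert_after(46)): list=[8, 46, 1, 5, 4, 7] cursor@8
After 2 (prev): list=[8, 46, 1, 5, 4, 7] cursor@8
After 3 (insert_before(93)): list=[93, 8, 46, 1, 5, 4, 7] cursor@8
After 4 (next): list=[93, 8, 46, 1, 5, 4, 7] cursor@46
After 5 (prev): list=[93, 8, 46, 1, 5, 4, 7] cursor@8
After 6 (insert_before(83)): list=[93, 83, 8, 46, 1, 5, 4, 7] cursor@8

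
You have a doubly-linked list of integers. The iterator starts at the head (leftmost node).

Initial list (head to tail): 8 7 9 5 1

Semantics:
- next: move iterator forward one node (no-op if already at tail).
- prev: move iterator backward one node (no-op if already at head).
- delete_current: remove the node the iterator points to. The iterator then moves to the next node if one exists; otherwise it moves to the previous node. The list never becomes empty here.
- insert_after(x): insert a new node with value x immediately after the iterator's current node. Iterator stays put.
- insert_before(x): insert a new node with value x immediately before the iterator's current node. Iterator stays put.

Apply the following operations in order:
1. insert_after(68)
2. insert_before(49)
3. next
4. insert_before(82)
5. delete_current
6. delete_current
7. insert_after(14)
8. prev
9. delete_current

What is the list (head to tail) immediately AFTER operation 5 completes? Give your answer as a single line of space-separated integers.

After 1 (insert_after(68)): list=[8, 68, 7, 9, 5, 1] cursor@8
After 2 (insert_before(49)): list=[49, 8, 68, 7, 9, 5, 1] cursor@8
After 3 (next): list=[49, 8, 68, 7, 9, 5, 1] cursor@68
After 4 (insert_before(82)): list=[49, 8, 82, 68, 7, 9, 5, 1] cursor@68
After 5 (delete_current): list=[49, 8, 82, 7, 9, 5, 1] cursor@7

Answer: 49 8 82 7 9 5 1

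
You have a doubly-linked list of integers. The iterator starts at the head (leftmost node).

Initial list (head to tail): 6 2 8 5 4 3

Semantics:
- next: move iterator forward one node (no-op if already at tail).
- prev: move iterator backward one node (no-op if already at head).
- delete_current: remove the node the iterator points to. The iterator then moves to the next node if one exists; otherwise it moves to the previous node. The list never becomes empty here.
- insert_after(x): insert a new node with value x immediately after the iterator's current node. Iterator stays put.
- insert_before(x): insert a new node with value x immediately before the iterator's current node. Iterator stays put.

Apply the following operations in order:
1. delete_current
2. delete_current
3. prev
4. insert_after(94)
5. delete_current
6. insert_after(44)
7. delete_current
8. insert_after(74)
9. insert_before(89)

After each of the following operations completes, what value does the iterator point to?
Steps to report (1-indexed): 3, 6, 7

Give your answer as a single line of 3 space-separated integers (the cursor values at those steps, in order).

After 1 (delete_current): list=[2, 8, 5, 4, 3] cursor@2
After 2 (delete_current): list=[8, 5, 4, 3] cursor@8
After 3 (prev): list=[8, 5, 4, 3] cursor@8
After 4 (insert_after(94)): list=[8, 94, 5, 4, 3] cursor@8
After 5 (delete_current): list=[94, 5, 4, 3] cursor@94
After 6 (insert_after(44)): list=[94, 44, 5, 4, 3] cursor@94
After 7 (delete_current): list=[44, 5, 4, 3] cursor@44
After 8 (insert_after(74)): list=[44, 74, 5, 4, 3] cursor@44
After 9 (insert_before(89)): list=[89, 44, 74, 5, 4, 3] cursor@44

Answer: 8 94 44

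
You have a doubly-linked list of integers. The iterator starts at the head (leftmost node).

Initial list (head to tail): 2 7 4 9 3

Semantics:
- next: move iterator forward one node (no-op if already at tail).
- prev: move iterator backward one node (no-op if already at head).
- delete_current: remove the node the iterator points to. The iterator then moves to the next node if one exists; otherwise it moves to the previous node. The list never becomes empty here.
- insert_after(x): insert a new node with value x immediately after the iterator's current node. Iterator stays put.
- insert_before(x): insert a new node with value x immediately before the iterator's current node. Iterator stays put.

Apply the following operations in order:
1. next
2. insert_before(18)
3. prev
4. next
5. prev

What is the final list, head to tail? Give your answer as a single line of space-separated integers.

After 1 (next): list=[2, 7, 4, 9, 3] cursor@7
After 2 (insert_before(18)): list=[2, 18, 7, 4, 9, 3] cursor@7
After 3 (prev): list=[2, 18, 7, 4, 9, 3] cursor@18
After 4 (next): list=[2, 18, 7, 4, 9, 3] cursor@7
After 5 (prev): list=[2, 18, 7, 4, 9, 3] cursor@18

Answer: 2 18 7 4 9 3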